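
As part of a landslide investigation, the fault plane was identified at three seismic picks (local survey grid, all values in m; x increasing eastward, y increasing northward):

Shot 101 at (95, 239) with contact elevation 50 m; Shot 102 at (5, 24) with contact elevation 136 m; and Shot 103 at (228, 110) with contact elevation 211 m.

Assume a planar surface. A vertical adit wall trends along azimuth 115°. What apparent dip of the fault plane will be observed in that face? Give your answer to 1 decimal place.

Two edge vectors: Shot 101→Shot 102 = (-90, -215, 86), Shot 101→Shot 103 = (133, -129, 161).
Normal n = (Shot 101→Shot 102) × (Shot 101→Shot 103) = (-23521, 25928, 40205).
So ∂z/∂x = −n_x/n_z = 0.58503 and ∂z/∂y = −n_y/n_z = −0.64489.
Unit vector along 115° is (sin 115°, cos 115°) = (0.9063, -0.4226).
Slope in that direction = a·(0.9063) + b·(-0.4226) = 0.80276.
Apparent dip = arctan|0.80276| = 38.8° (true dip is 41.0°, so apparent ≤ true as expected).

38.8°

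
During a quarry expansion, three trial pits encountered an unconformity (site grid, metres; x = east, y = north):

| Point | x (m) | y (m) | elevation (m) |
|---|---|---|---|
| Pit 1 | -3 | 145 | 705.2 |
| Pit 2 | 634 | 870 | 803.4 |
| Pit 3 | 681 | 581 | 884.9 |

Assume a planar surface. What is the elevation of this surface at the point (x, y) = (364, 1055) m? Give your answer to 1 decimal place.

655.0 m

Two edge vectors: Pit 1→Pit 2 = (637, 725, 98.2), Pit 1→Pit 3 = (684, 436, 179.7).
Normal n = (Pit 1→Pit 2) × (Pit 1→Pit 3) = (87467.3, -47300.1, -218168).
So ∂z/∂x = −n_x/n_z = 0.400917 and ∂z/∂y = −n_y/n_z = −0.216806.
Intercept c from Pit 1: 705.2 + 1.20 + 31.44 = 737.84.
At (364, 1055): z = 145.9 − 228.7 + 737.84 = 655.0 m.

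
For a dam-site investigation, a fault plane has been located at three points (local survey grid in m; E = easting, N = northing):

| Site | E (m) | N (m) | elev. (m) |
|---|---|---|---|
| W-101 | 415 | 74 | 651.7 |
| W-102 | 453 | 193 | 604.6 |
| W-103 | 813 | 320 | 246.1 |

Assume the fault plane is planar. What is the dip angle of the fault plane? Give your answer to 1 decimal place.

44.1°

Let the plane be z = a·E + b·N + c.
W-102−W-101: 38a + 119b = −47.1;  W-103−W-101: 398a + 246b = −405.6.
Solving gives a = −0.96490, b = −0.08768.
Gradient magnitude |∇z| = √(a² + b²) = √(0.93104 + 0.00769) = 0.96888.
True dip = arctan(0.96888) = 44.1°, dipping toward E (azimuth ≈ 085°).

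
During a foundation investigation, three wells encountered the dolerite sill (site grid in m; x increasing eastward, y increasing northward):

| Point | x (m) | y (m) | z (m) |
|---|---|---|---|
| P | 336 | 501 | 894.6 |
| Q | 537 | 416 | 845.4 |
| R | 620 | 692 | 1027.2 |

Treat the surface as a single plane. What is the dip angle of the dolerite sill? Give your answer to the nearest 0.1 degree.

33.0°

Two edge vectors: P→Q = (201, -85, -49.2), P→R = (284, 191, 132.6).
Normal n = (P→Q) × (P→R) = (-1873.8, -40625.4, 62531).
So ∂z/∂x = −n_x/n_z = 0.02997 and ∂z/∂y = −n_y/n_z = 0.64968.
Gradient magnitude |∇z| = √(a² + b²) = √(0.00090 + 0.42209) = 0.65037.
True dip = arctan(0.65037) = 33.0°, dipping toward S (azimuth ≈ 183°).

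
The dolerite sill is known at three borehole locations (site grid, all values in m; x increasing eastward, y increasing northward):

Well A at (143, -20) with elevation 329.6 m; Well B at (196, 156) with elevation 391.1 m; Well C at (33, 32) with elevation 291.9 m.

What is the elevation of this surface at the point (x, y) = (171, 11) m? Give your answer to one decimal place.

348.7 m

Let the plane be z = a·x + b·y + c.
Well B−Well A: 53a + 176b = 61.5;  Well C−Well A: −110a + 52b = −37.7.
Solving gives a = 0.44462, b = 0.21554.
Then c = 329.6 − a·143 − b·-20 = 270.33.
At (171, 11): z = 76.0 + 2.4 + 270.33 = 348.7 m.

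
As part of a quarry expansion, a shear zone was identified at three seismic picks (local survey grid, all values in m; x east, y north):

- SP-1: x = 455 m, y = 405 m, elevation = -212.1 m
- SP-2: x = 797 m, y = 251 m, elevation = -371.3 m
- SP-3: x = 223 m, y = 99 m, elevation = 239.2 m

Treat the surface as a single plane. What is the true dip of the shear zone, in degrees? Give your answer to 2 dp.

49.88°

Two edge vectors: SP-1→SP-2 = (342, -154, -159.2), SP-1→SP-3 = (-232, -306, 451.3).
Normal n = (SP-1→SP-2) × (SP-1→SP-3) = (-118215.4, -117410.2, -140380).
So ∂z/∂x = −n_x/n_z = −0.84211 and ∂z/∂y = −n_y/n_z = −0.83637.
Gradient magnitude |∇z| = √(a² + b²) = √(0.70915 + 0.69952) = 1.18687.
True dip = arctan(1.18687) = 49.88°, dipping toward NE (azimuth ≈ 045°).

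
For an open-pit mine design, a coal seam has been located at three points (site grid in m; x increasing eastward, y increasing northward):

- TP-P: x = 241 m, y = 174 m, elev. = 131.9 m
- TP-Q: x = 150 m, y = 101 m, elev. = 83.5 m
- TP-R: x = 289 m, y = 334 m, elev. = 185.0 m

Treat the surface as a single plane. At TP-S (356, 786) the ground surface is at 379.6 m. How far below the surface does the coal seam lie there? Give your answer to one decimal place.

68.6 m

Let the plane be z = a·x + b·y + c.
TP-Q−TP-P: −91a − 73b = −48.4;  TP-R−TP-P: 48a + 160b = 53.1.
Solving gives a = 0.34983, b = 0.22693.
Then c = 131.9 − a·241 − b·174 = 8.11.
At (356, 786): z_contact = 124.54 + 178.36 + 8.11 = 311.01 m.
Depth below ground = 379.6 − 311.01 = 68.6 m.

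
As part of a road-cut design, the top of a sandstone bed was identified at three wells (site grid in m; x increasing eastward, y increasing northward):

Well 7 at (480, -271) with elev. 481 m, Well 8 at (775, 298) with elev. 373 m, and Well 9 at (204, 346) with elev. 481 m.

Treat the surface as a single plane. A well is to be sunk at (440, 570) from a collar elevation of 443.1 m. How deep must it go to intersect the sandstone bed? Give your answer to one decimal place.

28.2 m

Let the plane be z = a·x + b·y + c.
Well 8−Well 7: 295a + 569b = −108;  Well 9−Well 7: −276a + 617b = 0.
Solving gives a = −0.19653, b = −0.08791.
Then c = 481 − a·480 − b·-271 = 551.51.
At (440, 570): z_contact = −86.47 − 50.11 + 551.51 = 414.93 m.
Depth below ground = 443.1 − 414.93 = 28.2 m.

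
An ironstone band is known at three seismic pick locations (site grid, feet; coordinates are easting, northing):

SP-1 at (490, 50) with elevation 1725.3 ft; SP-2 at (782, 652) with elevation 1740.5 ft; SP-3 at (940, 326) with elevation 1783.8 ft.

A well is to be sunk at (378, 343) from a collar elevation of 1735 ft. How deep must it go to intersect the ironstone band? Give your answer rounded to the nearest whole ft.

Let the plane be z = a·easting + b·northing + c.
SP-2−SP-1: 292a + 602b = 15.2;  SP-3−SP-1: 450a + 276b = 58.5.
Solving gives a = 0.16301, b = −0.05382.
Then c = 1725.3 − a·490 − b·50 = 1648.12.
At (378, 343): z_contact = 61.6 − 18.5 + 1648.12 = 1691.3 ft.
Depth below ground = 1735 − 1691.3 = 44 ft.

44 ft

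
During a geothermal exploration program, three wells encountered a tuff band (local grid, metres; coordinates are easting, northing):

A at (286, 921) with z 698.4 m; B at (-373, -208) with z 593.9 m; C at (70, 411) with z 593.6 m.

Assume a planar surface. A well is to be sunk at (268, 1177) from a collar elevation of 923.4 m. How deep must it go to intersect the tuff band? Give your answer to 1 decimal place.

83.3 m

Two edge vectors: A→B = (-659, -1129, -104.5), A→C = (-216, -510, -104.8).
Normal n = (A→B) × (A→C) = (65024.2, -46491.2, 92226).
So ∂z/∂easting = −n_x/n_z = −0.705053 and ∂z/∂northing = −n_y/n_z = 0.504101.
Intercept c from A: 698.4 + 201.65 − 464.28 = 435.77.
At (268, 1177): z_contact = −188.95 + 593.33 + 435.77 = 840.14 m.
Depth below ground = 923.4 − 840.14 = 83.3 m.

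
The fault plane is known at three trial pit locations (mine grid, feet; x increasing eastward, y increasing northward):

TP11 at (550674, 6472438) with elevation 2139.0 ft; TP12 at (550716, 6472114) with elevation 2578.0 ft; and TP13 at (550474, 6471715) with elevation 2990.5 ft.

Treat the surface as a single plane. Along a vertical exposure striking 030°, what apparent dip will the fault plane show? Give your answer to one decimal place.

Two edge vectors: TP11→TP12 = (42, -324, 439), TP11→TP13 = (-200, -723, 851.5).
Normal n = (TP11→TP12) × (TP11→TP13) = (41511, -123563, -95166).
So ∂z/∂x = −n_x/n_z = 0.43620 and ∂z/∂y = −n_y/n_z = −1.29839.
Unit vector along 030° is (sin 30°, cos 30°) = (0.5000, 0.8660).
Slope in that direction = a·(0.5000) + b·(0.8660) = −0.90634.
Apparent dip = arctan|0.90634| = 42.2° (true dip is 53.9°, so apparent ≤ true as expected).

42.2°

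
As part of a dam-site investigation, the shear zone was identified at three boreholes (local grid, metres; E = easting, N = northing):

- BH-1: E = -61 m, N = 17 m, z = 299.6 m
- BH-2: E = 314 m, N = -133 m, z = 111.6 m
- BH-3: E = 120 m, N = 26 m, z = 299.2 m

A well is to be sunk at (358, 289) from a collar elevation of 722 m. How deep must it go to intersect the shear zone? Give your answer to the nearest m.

145 m

Let the plane be z = a·E + b·N + c.
BH-2−BH-1: 375a − 150b = −188;  BH-3−BH-1: 181a + 9b = −0.4.
Solving gives a = −0.05740, b = 1.10984.
Then c = 299.6 − a·-61 − b·17 = 277.23.
At (358, 289): z_contact = −20.5 + 320.7 + 277.23 = 577.4 m.
Depth below ground = 722 − 577.4 = 145 m.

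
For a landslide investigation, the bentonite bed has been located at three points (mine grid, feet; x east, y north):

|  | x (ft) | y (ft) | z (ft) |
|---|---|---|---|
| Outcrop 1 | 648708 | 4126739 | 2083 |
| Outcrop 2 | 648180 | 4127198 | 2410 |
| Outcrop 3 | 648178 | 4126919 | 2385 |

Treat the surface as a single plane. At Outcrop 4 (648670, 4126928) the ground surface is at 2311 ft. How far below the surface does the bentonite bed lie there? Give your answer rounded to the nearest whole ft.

190 ft

Let the plane be z = a·x + b·y + c.
Outcrop 2−Outcrop 1: −528a + 459b = 327;  Outcrop 3−Outcrop 1: −530a + 180b = 302.
Solving gives a = −0.53806922, b = 0.09346286.
Then c = 2083 − a·648708 − b·4126739 = −34564.03.
At (648670, 4126928): z_contact = −349029.4 + 385714.5 − 34564.03 = 2121.1 ft.
Depth below ground = 2311 − 2121.1 = 190 ft.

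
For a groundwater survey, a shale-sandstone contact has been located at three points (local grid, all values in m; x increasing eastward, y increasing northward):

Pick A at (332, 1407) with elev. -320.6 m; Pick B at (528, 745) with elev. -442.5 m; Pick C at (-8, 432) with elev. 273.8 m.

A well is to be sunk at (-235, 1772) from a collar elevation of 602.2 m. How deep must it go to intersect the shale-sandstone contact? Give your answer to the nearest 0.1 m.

290.6 m

Let the plane be z = a·x + b·y + c.
Pick B−Pick A: 196a − 662b = −121.9;  Pick C−Pick A: −340a − 975b = 594.4.
Solving gives a = −1.231067, b = −0.180346.
Then c = -320.6 − a·332 − b·1407 = 341.86.
At (-235, 1772): z_contact = 289.30 − 319.57 + 341.86 = 311.59 m.
Depth below ground = 602.2 − 311.59 = 290.6 m.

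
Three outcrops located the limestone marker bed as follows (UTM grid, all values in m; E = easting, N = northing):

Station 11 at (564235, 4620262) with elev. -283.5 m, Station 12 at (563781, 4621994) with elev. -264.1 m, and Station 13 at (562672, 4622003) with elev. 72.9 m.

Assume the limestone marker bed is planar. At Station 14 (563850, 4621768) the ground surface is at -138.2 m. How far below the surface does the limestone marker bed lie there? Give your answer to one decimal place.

131.4 m

Let the plane be z = a·E + b·N + c.
Station 12−Station 11: −454a + 1732b = 19.4;  Station 13−Station 11: −1563a + 1741b = 356.4.
Solving gives a = −0.304434075, b = −0.068598770.
Then c = -283.5 − a·564235 − b·4620262 = 488433.15.
At (563850, 4621768): z_contact = −171655.15 − 317047.60 + 488433.15 = -269.60 m.
Depth below ground = -138.2 − (-269.60) = 131.4 m.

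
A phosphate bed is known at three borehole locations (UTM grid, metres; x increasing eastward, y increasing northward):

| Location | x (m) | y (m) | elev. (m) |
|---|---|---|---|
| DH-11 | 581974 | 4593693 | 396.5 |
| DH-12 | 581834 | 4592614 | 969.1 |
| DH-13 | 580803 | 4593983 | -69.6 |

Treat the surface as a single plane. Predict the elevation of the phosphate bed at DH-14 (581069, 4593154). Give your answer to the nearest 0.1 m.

466.8 m

Two edge vectors: DH-11→DH-12 = (-140, -1079, 572.6), DH-11→DH-13 = (-1171, 290, -466.1).
Normal n = (DH-11→DH-12) × (DH-11→DH-13) = (336867.9, -735768.6, -1304109).
So ∂z/∂x = −n_x/n_z = 0.258312687 and ∂z/∂y = −n_y/n_z = −0.564192564.
Intercept c from DH-11: 396.5 − 150331.27 + 2591727.43 = 2441792.66.
At (581069, 4593154): z = 150097.5 − 2591423.3 + 2441792.66 = 466.8 m.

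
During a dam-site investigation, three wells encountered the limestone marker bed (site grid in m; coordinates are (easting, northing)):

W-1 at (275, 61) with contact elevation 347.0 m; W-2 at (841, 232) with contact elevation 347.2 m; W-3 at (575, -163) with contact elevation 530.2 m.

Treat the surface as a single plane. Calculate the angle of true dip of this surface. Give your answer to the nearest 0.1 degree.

31.3°

Let the plane be z = a·E + b·N + c.
W-2−W-1: 566a + 171b = 0.2;  W-3−W-1: 300a − 224b = 183.2.
Solving gives a = 0.17616, b = −0.58192.
Gradient magnitude |∇z| = √(a² + b²) = √(0.03103 + 0.33863) = 0.60800.
True dip = arctan(0.60800) = 31.3°, dipping toward NNW (azimuth ≈ 343°).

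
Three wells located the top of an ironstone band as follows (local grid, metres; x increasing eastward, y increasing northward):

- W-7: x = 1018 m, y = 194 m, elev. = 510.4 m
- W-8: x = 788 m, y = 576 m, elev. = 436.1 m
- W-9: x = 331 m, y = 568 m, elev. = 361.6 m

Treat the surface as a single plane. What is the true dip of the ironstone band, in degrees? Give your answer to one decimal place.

Two edge vectors: W-7→W-8 = (-230, 382, -74.3), W-7→W-9 = (-687, 374, -148.8).
Normal n = (W-7→W-8) × (W-7→W-9) = (-29053.4, 16820.1, 176414).
So ∂z/∂x = −n_x/n_z = 0.16469 and ∂z/∂y = −n_y/n_z = −0.09534.
Gradient magnitude |∇z| = √(a² + b²) = √(0.02712 + 0.00909) = 0.19030.
True dip = arctan(0.19030) = 10.8°, dipping toward WNW (azimuth ≈ 300°).

10.8°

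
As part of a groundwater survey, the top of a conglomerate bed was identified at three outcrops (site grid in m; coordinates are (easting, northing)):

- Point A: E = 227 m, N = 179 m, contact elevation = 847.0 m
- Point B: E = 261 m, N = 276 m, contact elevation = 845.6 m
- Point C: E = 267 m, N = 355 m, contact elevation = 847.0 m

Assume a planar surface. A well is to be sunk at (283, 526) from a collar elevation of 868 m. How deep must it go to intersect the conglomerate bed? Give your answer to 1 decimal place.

18.3 m

Two edge vectors: Point A→Point B = (34, 97, -1.4), Point A→Point C = (40, 176, 0).
Normal n = (Point A→Point B) × (Point A→Point C) = (246.4, -56, 2104).
So ∂z/∂E = −n_x/n_z = −0.11711 and ∂z/∂N = −n_y/n_z = 0.02662.
Intercept c from Point A: 847 + 26.58 − 4.76 = 868.82.
At (283, 526): z_contact = −33.14 + 14.00 + 868.82 = 849.68 m.
Depth below ground = 868 − 849.68 = 18.3 m.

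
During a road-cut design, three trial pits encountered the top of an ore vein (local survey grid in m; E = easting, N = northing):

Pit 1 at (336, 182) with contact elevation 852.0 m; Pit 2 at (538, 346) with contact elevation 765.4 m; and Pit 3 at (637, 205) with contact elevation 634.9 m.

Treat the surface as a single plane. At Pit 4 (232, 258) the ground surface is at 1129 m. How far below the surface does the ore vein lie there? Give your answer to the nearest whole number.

Let the plane be z = a·E + b·N + c.
Pit 2−Pit 1: 202a + 164b = −86.6;  Pit 3−Pit 1: 301a + 23b = −217.1.
Solving gives a = −0.75166, b = 0.39777.
Then c = 852 − a·336 − b·182 = 1032.16.
At (232, 258): z_contact = −174.4 + 102.6 + 1032.16 = 960.4 m.
Depth below ground = 1129 − 960.4 = 169 m.

169 m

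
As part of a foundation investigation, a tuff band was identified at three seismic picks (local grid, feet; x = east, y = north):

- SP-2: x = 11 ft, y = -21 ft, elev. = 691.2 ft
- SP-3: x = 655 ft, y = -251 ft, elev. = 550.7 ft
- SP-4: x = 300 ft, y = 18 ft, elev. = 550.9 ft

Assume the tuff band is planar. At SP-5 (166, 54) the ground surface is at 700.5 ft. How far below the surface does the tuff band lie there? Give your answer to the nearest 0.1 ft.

113.9 ft

Let the plane be z = a·x + b·y + c.
SP-3−SP-2: 644a − 230b = −140.5;  SP-4−SP-2: 289a + 39b = −140.3.
Solving gives a = −0.41216, b = −0.54319.
Then c = 691.2 − a·11 − b·-21 = 684.33.
At (166, 54): z_contact = −68.42 − 29.33 + 684.33 = 586.58 ft.
Depth below ground = 700.5 − 586.58 = 113.9 ft.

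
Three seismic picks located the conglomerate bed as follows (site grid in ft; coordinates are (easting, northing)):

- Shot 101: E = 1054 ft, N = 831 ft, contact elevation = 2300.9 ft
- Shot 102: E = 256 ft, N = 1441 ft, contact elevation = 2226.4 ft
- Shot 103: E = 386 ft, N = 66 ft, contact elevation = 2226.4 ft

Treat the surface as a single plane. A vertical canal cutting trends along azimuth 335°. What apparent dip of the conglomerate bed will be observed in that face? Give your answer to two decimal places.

Let the plane be z = a·E + b·N + c.
Shot 102−Shot 101: −798a + 610b = −74.5;  Shot 103−Shot 101: −668a − 765b = −74.5.
Solving gives a = 0.10063, b = 0.00951.
Unit vector along 335° is (sin 335°, cos 335°) = (-0.4226, 0.9063).
Slope in that direction = a·(-0.4226) + b·(0.9063) = −0.03391.
Apparent dip = arctan|0.03391| = 1.94° (true dip is 5.8°, so apparent ≤ true as expected).

1.94°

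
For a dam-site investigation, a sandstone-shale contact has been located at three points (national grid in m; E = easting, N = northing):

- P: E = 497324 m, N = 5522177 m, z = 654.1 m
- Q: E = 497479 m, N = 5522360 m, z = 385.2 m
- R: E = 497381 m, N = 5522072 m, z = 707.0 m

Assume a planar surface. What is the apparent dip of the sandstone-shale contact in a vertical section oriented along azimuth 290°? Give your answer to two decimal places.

19.37°

Let the plane be z = a·E + b·N + c.
Q−P: 155a + 183b = −268.9;  R−P: 57a − 105b = 52.9.
Solving gives a = −0.69474, b = −0.88096.
Unit vector along 290° is (sin 290°, cos 290°) = (-0.9397, 0.3420).
Slope in that direction = a·(-0.9397) + b·(0.3420) = 0.35154.
Apparent dip = arctan|0.35154| = 19.37° (true dip is 48.3°, so apparent ≤ true as expected).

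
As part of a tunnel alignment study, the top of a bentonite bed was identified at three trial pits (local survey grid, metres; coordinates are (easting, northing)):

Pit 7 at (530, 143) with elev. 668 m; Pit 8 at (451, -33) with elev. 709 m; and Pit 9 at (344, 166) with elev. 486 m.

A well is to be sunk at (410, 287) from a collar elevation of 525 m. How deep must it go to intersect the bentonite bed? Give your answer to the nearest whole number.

Let the plane be z = a·E + b·N + c.
Pit 8−Pit 7: −79a − 176b = 41;  Pit 9−Pit 7: −186a + 23b = −182.
Solving gives a = 0.89975, b = −0.63682.
Then c = 668 − a·530 − b·143 = 282.20.
At (410, 287): z_contact = 368.9 − 182.8 + 282.20 = 468.3 m.
Depth below ground = 525 − 468.3 = 57 m.

57 m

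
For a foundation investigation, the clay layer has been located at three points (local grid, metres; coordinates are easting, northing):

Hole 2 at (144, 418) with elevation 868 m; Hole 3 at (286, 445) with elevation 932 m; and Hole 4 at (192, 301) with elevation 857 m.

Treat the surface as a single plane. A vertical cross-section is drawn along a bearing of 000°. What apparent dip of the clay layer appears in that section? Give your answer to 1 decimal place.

Let the plane be z = a·easting + b·northing + c.
Hole 3−Hole 2: 142a + 27b = 64;  Hole 4−Hole 2: 48a − 117b = −11.
Solving gives a = 0.40151, b = 0.25874.
Unit vector along 000° is (sin 0°, cos 0°) = (0.0000, 1.0000).
Slope in that direction = a·(0.0000) + b·(1.0000) = 0.25874.
Apparent dip = arctan|0.25874| = 14.5° (true dip is 25.5°, so apparent ≤ true as expected).

14.5°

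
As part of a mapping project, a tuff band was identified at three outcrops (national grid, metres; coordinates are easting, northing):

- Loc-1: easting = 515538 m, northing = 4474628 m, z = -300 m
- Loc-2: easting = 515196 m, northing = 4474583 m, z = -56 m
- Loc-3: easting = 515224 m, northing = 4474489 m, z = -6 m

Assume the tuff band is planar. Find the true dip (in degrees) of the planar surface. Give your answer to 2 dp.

43.44°

Let the plane be z = a·easting + b·northing + c.
Loc-2−Loc-1: −342a − 45b = 244;  Loc-3−Loc-1: −314a − 139b = 294.
Solving gives a = −0.61919, b = −0.71636.
Gradient magnitude |∇z| = √(a² + b²) = √(0.38340 + 0.51317) = 0.94687.
True dip = arctan(0.94687) = 43.44°, dipping toward NE (azimuth ≈ 041°).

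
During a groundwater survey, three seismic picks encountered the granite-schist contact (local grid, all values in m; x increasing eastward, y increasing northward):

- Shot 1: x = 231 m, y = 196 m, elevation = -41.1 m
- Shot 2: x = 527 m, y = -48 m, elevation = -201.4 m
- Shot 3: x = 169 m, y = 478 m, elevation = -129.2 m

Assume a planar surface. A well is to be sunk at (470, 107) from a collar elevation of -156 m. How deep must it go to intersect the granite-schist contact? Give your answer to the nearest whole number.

71 m

Let the plane be z = a·x + b·y + c.
Shot 2−Shot 1: 296a − 244b = −160.3;  Shot 3−Shot 1: −62a + 282b = −88.1.
Solving gives a = −0.97596, b = −0.52698.
Then c = -41.1 − a·231 − b·196 = 287.64.
At (470, 107): z_contact = −458.7 − 56.4 + 287.64 = -227.5 m.
Depth below ground = -156 − (-227.5) = 71 m.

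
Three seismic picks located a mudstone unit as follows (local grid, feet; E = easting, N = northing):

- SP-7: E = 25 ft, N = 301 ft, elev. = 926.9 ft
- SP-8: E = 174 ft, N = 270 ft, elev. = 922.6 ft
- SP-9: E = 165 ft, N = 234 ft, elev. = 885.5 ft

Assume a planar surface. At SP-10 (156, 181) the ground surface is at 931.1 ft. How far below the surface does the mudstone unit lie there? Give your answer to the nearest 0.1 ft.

99.5 ft

Two edge vectors: SP-7→SP-8 = (149, -31, -4.3), SP-7→SP-9 = (140, -67, -41.4).
Normal n = (SP-7→SP-8) × (SP-7→SP-9) = (995.3, 5566.6, -5643).
So ∂z/∂E = −n_x/n_z = 0.17638 and ∂z/∂N = −n_y/n_z = 0.98646.
Intercept c from SP-7: 926.9 − 4.41 − 296.92 = 625.57.
At (156, 181): z_contact = 27.51 + 178.55 + 625.57 = 831.63 ft.
Depth below ground = 931.1 − 831.63 = 99.5 ft.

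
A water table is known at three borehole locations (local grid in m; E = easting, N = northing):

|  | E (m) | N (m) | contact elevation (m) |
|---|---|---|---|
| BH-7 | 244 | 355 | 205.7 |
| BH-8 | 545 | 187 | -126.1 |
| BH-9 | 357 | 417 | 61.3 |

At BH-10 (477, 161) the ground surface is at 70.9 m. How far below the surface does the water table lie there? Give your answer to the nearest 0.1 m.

Two edge vectors: BH-7→BH-8 = (301, -168, -331.8), BH-7→BH-9 = (113, 62, -144.4).
Normal n = (BH-7→BH-8) × (BH-7→BH-9) = (44830.8, 5971, 37646).
So ∂z/∂E = −n_x/n_z = −1.19085 and ∂z/∂N = −n_y/n_z = −0.15861.
Intercept c from BH-7: 205.7 + 290.57 + 56.31 = 552.57.
At (477, 161): z_contact = −568.04 − 25.54 + 552.57 = -41.00 m.
Depth below ground = 70.9 − (-41.00) = 111.9 m.

111.9 m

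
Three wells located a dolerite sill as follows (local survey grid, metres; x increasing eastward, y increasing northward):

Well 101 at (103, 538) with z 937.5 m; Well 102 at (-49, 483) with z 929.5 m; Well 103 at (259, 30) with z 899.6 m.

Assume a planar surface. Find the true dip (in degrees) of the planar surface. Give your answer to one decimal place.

Let the plane be z = a·x + b·y + c.
Well 102−Well 101: −152a − 55b = −8;  Well 103−Well 101: 156a − 508b = −37.9.
Solving gives a = 0.02307, b = 0.08169.
Gradient magnitude |∇z| = √(a² + b²) = √(0.00053 + 0.00667) = 0.08489.
True dip = arctan(0.08489) = 4.9°, dipping toward SSW (azimuth ≈ 196°).

4.9°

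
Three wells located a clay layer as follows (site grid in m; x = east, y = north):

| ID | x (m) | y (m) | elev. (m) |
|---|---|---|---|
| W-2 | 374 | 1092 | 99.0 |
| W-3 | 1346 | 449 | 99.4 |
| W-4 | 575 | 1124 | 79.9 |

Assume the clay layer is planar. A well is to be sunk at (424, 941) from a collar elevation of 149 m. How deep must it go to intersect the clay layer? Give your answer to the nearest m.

36 m

Let the plane be z = a·x + b·y + c.
W-3−W-2: 972a − 643b = 0.4;  W-4−W-2: 201a + 32b = −19.1.
Solving gives a = −0.07651, b = −0.11628.
Then c = 99 − a·374 − b·1092 = 254.60.
At (424, 941): z_contact = −32.4 − 109.4 + 254.60 = 112.7 m.
Depth below ground = 149 − 112.7 = 36 m.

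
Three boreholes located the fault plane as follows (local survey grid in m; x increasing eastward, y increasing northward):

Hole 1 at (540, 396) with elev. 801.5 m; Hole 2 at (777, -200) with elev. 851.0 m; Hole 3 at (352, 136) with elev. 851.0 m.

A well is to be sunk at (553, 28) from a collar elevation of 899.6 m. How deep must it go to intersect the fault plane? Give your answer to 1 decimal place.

54.8 m

Two edge vectors: Hole 1→Hole 2 = (237, -596, 49.5), Hole 1→Hole 3 = (-188, -260, 49.5).
Normal n = (Hole 1→Hole 2) × (Hole 1→Hole 3) = (-16632, -21037.5, -173668).
So ∂z/∂x = −n_x/n_z = −0.09577 and ∂z/∂y = −n_y/n_z = −0.12114.
Intercept c from Hole 1: 801.5 + 51.72 + 47.97 = 901.19.
At (553, 28): z_contact = −52.96 − 3.39 + 901.19 = 844.83 m.
Depth below ground = 899.6 − 844.83 = 54.8 m.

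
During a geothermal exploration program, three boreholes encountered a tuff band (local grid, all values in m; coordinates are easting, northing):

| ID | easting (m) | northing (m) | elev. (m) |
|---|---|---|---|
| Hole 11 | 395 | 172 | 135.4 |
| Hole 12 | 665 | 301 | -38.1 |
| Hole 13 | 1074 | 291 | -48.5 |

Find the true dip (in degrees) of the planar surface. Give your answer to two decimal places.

Let the plane be z = a·easting + b·northing + c.
Hole 12−Hole 11: 270a + 129b = −173.5;  Hole 13−Hole 11: 679a + 119b = −183.9.
Solving gives a = −0.05547, b = −1.22885.
Gradient magnitude |∇z| = √(a² + b²) = √(0.00308 + 1.51008) = 1.23011.
True dip = arctan(1.23011) = 50.89°, dipping toward N (azimuth ≈ 003°).

50.89°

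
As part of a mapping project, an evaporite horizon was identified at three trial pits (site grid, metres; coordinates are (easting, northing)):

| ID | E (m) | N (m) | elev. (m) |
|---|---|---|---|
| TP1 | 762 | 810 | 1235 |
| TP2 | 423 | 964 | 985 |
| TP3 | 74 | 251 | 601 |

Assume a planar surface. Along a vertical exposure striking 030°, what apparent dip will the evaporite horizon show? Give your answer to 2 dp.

27.81°

Two edge vectors: TP1→TP2 = (-339, 154, -250), TP1→TP3 = (-688, -559, -634).
Normal n = (TP1→TP2) × (TP1→TP3) = (-237386, -42926, 295453).
So ∂z/∂E = −n_x/n_z = 0.80346 and ∂z/∂N = −n_y/n_z = 0.14529.
Unit vector along 030° is (sin 30°, cos 30°) = (0.5000, 0.8660).
Slope in that direction = a·(0.5000) + b·(0.8660) = 0.52756.
Apparent dip = arctan|0.52756| = 27.81° (true dip is 39.2°, so apparent ≤ true as expected).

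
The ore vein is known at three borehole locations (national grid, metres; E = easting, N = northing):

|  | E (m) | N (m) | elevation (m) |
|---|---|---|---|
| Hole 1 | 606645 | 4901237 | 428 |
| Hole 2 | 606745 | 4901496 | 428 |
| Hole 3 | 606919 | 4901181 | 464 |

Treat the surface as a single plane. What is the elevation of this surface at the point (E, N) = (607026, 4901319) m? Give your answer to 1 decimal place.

Let the plane be z = a·E + b·N + c.
Hole 2−Hole 1: 100a + 259b = 0;  Hole 3−Hole 1: 274a − 56b = 36.
Solving gives a = 0.121777290, b = −0.047018259.
Then c = 428 − a·606645 − b·4901237 = 157000.05.
At (607026, 4901319): z = 73922.0 − 230451.5 + 157000.05 = 470.5 m.

470.5 m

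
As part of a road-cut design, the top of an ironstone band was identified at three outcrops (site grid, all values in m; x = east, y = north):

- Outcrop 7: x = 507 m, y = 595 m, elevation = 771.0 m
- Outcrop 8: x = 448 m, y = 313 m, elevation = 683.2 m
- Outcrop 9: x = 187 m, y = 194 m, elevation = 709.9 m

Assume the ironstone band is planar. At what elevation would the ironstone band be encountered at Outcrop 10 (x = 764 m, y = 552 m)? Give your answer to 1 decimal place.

685.8 m

Let the plane be z = a·x + b·y + c.
Outcrop 8−Outcrop 7: −59a − 282b = −87.8;  Outcrop 9−Outcrop 7: −320a − 401b = −61.1.
Solving gives a = −0.27001, b = 0.36784.
Then c = 771 − a·507 − b·595 = 689.03.
At (764, 552): z = −206.3 + 203.0 + 689.03 = 685.8 m.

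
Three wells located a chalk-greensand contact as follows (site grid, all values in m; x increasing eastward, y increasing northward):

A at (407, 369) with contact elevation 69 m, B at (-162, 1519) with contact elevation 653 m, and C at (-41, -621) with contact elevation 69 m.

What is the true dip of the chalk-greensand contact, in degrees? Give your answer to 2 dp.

Two edge vectors: A→B = (-569, 1150, 584), A→C = (-448, -990, 0).
Normal n = (A→B) × (A→C) = (578160, -261632, 1078510).
So ∂z/∂x = −n_x/n_z = −0.53607 and ∂z/∂y = −n_y/n_z = 0.24259.
Gradient magnitude |∇z| = √(a² + b²) = √(0.28737 + 0.05885) = 0.58841.
True dip = arctan(0.58841) = 30.47°, dipping toward ESE (azimuth ≈ 114°).

30.47°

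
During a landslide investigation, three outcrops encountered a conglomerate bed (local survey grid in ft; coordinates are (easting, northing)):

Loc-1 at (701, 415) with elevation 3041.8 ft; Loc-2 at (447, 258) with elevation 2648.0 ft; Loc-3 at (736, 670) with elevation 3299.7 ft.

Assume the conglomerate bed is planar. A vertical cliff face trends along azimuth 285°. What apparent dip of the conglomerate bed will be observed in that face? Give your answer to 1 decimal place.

36.9°

Let the plane be z = a·E + b·N + c.
Loc-2−Loc-1: −254a − 157b = −393.8;  Loc-3−Loc-1: 35a + 255b = 257.9.
Solving gives a = 1.01103, b = 0.87260.
Unit vector along 285° is (sin 285°, cos 285°) = (-0.9659, 0.2588).
Slope in that direction = a·(-0.9659) + b·(0.2588) = −0.75073.
Apparent dip = arctan|0.75073| = 36.9° (true dip is 53.2°, so apparent ≤ true as expected).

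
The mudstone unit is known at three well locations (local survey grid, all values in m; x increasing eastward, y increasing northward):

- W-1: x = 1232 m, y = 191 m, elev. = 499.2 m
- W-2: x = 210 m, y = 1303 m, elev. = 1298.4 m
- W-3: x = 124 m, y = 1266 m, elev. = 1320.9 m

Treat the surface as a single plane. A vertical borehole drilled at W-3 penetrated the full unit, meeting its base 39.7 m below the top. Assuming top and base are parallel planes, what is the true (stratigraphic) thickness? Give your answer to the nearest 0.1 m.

35.0 m

Let the plane be z = a·x + b·y + c.
W-2−W-1: −1022a + 1112b = 799.2;  W-3−W-1: −1108a + 1075b = 821.7.
Solving gives a = −0.40908, b = 0.34273.
|∇z| = √(a²+b²) = 0.53368, so dip δ = arctan(0.53368) = 28.09°.
True thickness = vertical thickness × cos δ = 39.7 × cos 28.09° = 35.0 m.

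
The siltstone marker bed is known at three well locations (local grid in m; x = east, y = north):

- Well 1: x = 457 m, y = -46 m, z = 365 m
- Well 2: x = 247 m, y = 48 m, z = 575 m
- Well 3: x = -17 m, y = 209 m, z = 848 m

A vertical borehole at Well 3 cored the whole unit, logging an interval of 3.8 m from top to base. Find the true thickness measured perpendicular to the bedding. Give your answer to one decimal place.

2.8 m

Two edge vectors: Well 1→Well 2 = (-210, 94, 210), Well 1→Well 3 = (-474, 255, 483).
Normal n = (Well 1→Well 2) × (Well 1→Well 3) = (-8148, 1890, -8994).
So ∂z/∂x = −n_x/n_z = −0.90594 and ∂z/∂y = −n_y/n_z = 0.21014.
|∇z| = √(a²+b²) = 0.92999, so dip δ = arctan(0.92999) = 42.92°.
True thickness = vertical thickness × cos δ = 3.8 × cos 42.92° = 2.8 m.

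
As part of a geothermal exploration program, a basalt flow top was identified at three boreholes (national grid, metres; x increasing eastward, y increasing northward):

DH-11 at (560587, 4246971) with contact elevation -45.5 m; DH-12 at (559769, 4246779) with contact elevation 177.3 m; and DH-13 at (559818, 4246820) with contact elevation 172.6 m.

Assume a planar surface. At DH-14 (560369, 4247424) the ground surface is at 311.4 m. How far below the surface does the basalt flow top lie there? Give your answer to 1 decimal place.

149.7 m

Let the plane be z = a·x + b·y + c.
DH-12−DH-11: −818a − 192b = 222.8;  DH-13−DH-11: −769a − 151b = 218.1.
Solving gives a = −0.341168670, b = 0.293104020.
Then c = -45.5 − a·560587 − b·4246971 = −1053595.05.
At (560369, 4247424): z_contact = −191180.35 + 1244937.05 − 1053595.05 = 161.65 m.
Depth below ground = 311.4 − 161.65 = 149.7 m.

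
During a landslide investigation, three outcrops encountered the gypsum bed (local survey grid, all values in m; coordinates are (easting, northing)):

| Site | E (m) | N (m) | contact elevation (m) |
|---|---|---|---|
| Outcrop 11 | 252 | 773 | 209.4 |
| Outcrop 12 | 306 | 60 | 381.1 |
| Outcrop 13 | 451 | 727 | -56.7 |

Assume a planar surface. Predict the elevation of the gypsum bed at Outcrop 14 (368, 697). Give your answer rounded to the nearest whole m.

71 m

Let the plane be z = a·E + b·N + c.
Outcrop 12−Outcrop 11: 54a − 713b = 171.7;  Outcrop 13−Outcrop 11: 199a − 46b = −266.1.
Solving gives a = −1.41767, b = −0.34818.
Then c = 209.4 − a·252 − b·773 = 835.80.
At (368, 697): z = −521.7 − 242.7 + 835.80 = 71.4 m.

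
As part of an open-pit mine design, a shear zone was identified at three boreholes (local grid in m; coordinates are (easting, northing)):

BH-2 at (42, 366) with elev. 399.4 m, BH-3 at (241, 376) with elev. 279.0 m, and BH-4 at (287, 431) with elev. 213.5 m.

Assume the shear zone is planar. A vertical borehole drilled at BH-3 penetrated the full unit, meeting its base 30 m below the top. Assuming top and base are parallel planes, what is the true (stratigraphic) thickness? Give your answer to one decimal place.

Let the plane be z = a·E + b·N + c.
BH-3−BH-2: 199a + 10b = −120.4;  BH-4−BH-2: 245a + 65b = −185.9.
Solving gives a = −0.56910, b = −0.71494.
|∇z| = √(a²+b²) = 0.91379, so dip δ = arctan(0.91379) = 42.42°.
True thickness = vertical thickness × cos δ = 30 × cos 42.42° = 22.1 m.

22.1 m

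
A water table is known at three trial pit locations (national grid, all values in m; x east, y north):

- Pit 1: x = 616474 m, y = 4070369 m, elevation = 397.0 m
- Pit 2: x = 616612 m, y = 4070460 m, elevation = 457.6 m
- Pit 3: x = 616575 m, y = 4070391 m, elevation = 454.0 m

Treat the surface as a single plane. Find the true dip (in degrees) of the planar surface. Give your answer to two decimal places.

Two edge vectors: Pit 1→Pit 2 = (138, 91, 60.6), Pit 1→Pit 3 = (101, 22, 57).
Normal n = (Pit 1→Pit 2) × (Pit 1→Pit 3) = (3853.8, -1745.4, -6155).
So ∂z/∂x = −n_x/n_z = 0.62613 and ∂z/∂y = −n_y/n_z = −0.28357.
Gradient magnitude |∇z| = √(a² + b²) = √(0.39203 + 0.08041) = 0.68735.
True dip = arctan(0.68735) = 34.50°, dipping toward WNW (azimuth ≈ 294°).

34.50°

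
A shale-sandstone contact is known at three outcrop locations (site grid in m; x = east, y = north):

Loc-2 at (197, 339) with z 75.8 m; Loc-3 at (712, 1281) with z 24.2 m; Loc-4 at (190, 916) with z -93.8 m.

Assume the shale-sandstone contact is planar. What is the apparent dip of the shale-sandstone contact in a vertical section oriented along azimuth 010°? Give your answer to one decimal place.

11.9°

Two edge vectors: Loc-2→Loc-3 = (515, 942, -51.6), Loc-2→Loc-4 = (-7, 577, -169.6).
Normal n = (Loc-2→Loc-3) × (Loc-2→Loc-4) = (-129990, 87705.2, 303749).
So ∂z/∂x = −n_x/n_z = 0.42795 and ∂z/∂y = −n_y/n_z = −0.28874.
Unit vector along 010° is (sin 10°, cos 10°) = (0.1736, 0.9848).
Slope in that direction = a·(0.1736) + b·(0.9848) = −0.21004.
Apparent dip = arctan|0.21004| = 11.9° (true dip is 27.3°, so apparent ≤ true as expected).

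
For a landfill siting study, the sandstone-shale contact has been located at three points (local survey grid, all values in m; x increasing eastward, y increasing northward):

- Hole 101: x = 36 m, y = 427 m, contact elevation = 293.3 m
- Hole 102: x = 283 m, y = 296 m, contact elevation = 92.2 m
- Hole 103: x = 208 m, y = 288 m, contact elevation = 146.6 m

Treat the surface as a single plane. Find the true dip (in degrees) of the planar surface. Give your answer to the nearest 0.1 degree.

37.0°

Two edge vectors: Hole 101→Hole 102 = (247, -131, -201.1), Hole 101→Hole 103 = (172, -139, -146.7).
Normal n = (Hole 101→Hole 102) × (Hole 101→Hole 103) = (-8735.2, 1645.7, -11801).
So ∂z/∂x = −n_x/n_z = −0.74021 and ∂z/∂y = −n_y/n_z = 0.13945.
Gradient magnitude |∇z| = √(a² + b²) = √(0.54791 + 0.01945) = 0.75323.
True dip = arctan(0.75323) = 37.0°, dipping toward E (azimuth ≈ 101°).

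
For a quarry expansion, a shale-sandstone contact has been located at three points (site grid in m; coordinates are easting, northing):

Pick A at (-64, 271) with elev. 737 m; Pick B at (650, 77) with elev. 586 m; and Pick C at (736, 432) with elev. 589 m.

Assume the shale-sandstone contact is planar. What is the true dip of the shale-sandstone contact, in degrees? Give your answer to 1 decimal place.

Let the plane be z = a·easting + b·northing + c.
Pick B−Pick A: 714a − 194b = −151;  Pick C−Pick A: 800a + 161b = −148.
Solving gives a = −0.19627, b = 0.05600.
Gradient magnitude |∇z| = √(a² + b²) = √(0.03852 + 0.00314) = 0.20410.
True dip = arctan(0.20410) = 11.5°, dipping toward ESE (azimuth ≈ 106°).

11.5°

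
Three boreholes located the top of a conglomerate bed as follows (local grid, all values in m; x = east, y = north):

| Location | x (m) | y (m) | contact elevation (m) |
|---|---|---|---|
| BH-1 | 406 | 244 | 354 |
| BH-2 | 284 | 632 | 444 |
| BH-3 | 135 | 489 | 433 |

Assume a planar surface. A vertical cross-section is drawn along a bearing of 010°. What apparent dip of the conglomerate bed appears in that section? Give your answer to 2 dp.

Two edge vectors: BH-1→BH-2 = (-122, 388, 90), BH-1→BH-3 = (-271, 245, 79).
Normal n = (BH-1→BH-2) × (BH-1→BH-3) = (8602, -14752, 75258).
So ∂z/∂x = −n_x/n_z = −0.11430 and ∂z/∂y = −n_y/n_z = 0.19602.
Unit vector along 010° is (sin 10°, cos 10°) = (0.1736, 0.9848).
Slope in that direction = a·(0.1736) + b·(0.9848) = 0.17319.
Apparent dip = arctan|0.17319| = 9.83° (true dip is 12.8°, so apparent ≤ true as expected).

9.83°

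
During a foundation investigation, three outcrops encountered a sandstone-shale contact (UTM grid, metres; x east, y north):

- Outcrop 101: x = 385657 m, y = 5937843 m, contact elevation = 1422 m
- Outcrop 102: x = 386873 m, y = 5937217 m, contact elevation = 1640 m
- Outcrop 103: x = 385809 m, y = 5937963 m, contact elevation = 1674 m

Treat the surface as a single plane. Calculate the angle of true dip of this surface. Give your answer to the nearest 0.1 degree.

Let the plane be z = a·x + b·y + c.
Outcrop 102−Outcrop 101: 1216a − 626b = 218;  Outcrop 103−Outcrop 101: 152a + 120b = 252.
Solving gives a = 0.76289, b = 1.13367.
Gradient magnitude |∇z| = √(a² + b²) = √(0.58200 + 1.28521) = 1.36646.
True dip = arctan(1.36646) = 53.8°, dipping toward SW (azimuth ≈ 214°).

53.8°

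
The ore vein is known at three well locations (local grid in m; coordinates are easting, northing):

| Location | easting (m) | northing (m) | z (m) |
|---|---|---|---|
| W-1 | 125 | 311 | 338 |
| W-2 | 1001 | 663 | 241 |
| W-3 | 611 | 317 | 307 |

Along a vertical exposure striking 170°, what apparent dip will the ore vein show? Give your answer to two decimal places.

Two edge vectors: W-1→W-2 = (876, 352, -97), W-1→W-3 = (486, 6, -31).
Normal n = (W-1→W-2) × (W-1→W-3) = (-10330, -19986, -165816).
So ∂z/∂easting = −n_x/n_z = −0.06230 and ∂z/∂northing = −n_y/n_z = −0.12053.
Unit vector along 170° is (sin 170°, cos 170°) = (0.1736, -0.9848).
Slope in that direction = a·(0.1736) + b·(-0.9848) = 0.10788.
Apparent dip = arctan|0.10788| = 6.16° (true dip is 7.7°, so apparent ≤ true as expected).

6.16°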